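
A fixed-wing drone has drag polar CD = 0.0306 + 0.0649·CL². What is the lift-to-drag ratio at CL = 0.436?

L/D = 10.2

CD = 0.0306 + 0.0649 × 0.436² = 0.04294
L/D = CL/CD = 0.436 / 0.04294 = 10.2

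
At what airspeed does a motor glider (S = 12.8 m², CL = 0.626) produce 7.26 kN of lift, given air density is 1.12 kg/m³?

v = 40.2 m/s

L = ½ρv²S·CL ⇒ v = √(2L/(ρ·S·CL))
v = √(2 × 7260 / (1.12 × 12.8 × 0.626)) = √1618 = 40.2 m/s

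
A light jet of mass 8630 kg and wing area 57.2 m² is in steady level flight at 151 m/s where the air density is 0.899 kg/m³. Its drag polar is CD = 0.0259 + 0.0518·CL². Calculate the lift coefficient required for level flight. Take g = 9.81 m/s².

CL = 0.144

Weight W = mg = 8630 × 9.81 = 84660 N; in level flight L = W.
q = ½ρv² = ½ × 0.899 × 151² = 10250 Pa.
CL = 2W/(ρv²S) = 2×84660/(0.899×151²×57.2) = 0.1444.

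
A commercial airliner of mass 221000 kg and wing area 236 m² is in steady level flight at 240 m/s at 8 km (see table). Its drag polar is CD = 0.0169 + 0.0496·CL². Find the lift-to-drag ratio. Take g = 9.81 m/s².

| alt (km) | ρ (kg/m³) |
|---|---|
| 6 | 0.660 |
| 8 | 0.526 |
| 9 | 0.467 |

L/D = 17.3

At 8 km, from the table: ρ = 0.526 kg/m³.
Level flight ⇒ L = W = m·g = 221000 × 9.81 = 2.168×10^6 N.
Dynamic pressure q = 0.5 × 0.526 × 240² = 15150 Pa.
CL = 2W/(ρv²S) = 2×2.168×10^6/(0.526×240²×236) = 0.6064.
CD = 0.0169 + 0.0496 × 0.6064² = 0.03514.
L/D = CL/CD = 0.6064 / 0.03514 = 17.3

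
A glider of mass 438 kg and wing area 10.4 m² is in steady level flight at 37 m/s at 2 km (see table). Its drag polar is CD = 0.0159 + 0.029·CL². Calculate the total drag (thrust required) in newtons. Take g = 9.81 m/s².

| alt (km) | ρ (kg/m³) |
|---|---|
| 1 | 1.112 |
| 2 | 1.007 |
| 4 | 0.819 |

At 2 km, from the table: ρ = 1.007 kg/m³.
Level flight ⇒ L = W = m·g = 438 × 9.81 = 4296.8 N.
q = ½ρv² = ½ × 1.007 × 37² = 689.3 Pa.
CL = W/(q·S) = 4296.8 / (689.3 × 10.4) = 0.5994.
CD = 0.0159 + 0.029 × 0.5994² = 0.02632.
D = q·S·CD = 689.3 × 10.4 × 0.02632 = 188.7 N

D = 189 N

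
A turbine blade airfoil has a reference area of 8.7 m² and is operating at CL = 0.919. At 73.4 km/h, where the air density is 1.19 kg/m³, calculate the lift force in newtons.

Convert speed: v = 73.4 km/h ÷ 3.6 = 20.39 m/s.
L = ½ρv²S·CL = ½ × 1.19 × 20.39² × 8.7 × 0.919 = 1980 N

L = 1980 N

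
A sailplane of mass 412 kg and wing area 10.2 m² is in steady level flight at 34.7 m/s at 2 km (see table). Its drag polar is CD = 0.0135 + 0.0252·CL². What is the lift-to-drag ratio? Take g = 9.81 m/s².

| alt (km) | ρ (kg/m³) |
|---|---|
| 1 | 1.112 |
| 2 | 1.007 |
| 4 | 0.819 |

L/D = 26.9

At 2 km, from the table: ρ = 1.007 kg/m³.
Level flight ⇒ L = W = m·g = 412 × 9.81 = 4041.7 N.
Dynamic pressure q = 0.5 × 1.007 × 34.7² = 606.3 Pa.
Required CL = L/(qS) = 4041.7/(606.3·10.2) = 0.6536.
CD = 0.0135 + 0.0252 × 0.6536² = 0.02427.
L/D = CL/CD = 0.6536 / 0.02427 = 26.9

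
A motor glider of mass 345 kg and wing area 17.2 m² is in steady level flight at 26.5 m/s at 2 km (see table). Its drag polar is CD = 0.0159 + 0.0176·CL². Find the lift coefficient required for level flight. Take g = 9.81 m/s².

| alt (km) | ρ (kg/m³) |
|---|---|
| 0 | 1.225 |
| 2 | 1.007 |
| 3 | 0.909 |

CL = 0.557

At 2 km, from the table: ρ = 1.007 kg/m³.
In steady level flight, lift balances weight: W = mg = 345 × 9.81 = 3384.5 N.
Dynamic pressure q = 0.5 × 1.007 × 26.5² = 353.6 Pa.
CL = 2W/(ρv²S) = 2×3384.5/(1.007×26.5²×17.2) = 0.5565.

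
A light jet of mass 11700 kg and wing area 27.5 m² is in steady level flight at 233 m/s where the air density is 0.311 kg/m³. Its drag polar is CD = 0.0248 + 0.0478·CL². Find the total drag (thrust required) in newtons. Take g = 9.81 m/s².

D = 8470 N

Weight W = mg = 11700 × 9.81 = 1.1478×10^5 N; in level flight L = W.
q = ½ρv² = ½ × 0.311 × 233² = 8442 Pa.
Required CL = L/(qS) = 1.1478×10^5/(8442·27.5) = 0.4944.
CD = 0.0248 + 0.0478 × 0.4944² = 0.03648.
D = q·S·CD = 8442 × 27.5 × 0.03648 = 8470 N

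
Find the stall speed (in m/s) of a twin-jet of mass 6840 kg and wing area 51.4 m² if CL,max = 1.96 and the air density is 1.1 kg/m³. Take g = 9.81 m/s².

At stall, lift equals weight: L = W = m·g = 6840 × 9.81 = 67100 N.
V_stall = √(2W/(ρ·S·CL,max)) = √(2 × 67100 / (1.1 × 51.4 × 1.96))
V_stall = √1211 = 34.8 m/s

V_stall = 34.8 m/s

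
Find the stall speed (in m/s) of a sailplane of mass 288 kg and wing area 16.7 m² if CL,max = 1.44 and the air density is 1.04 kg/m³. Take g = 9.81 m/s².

Stall occurs when L = W at CL,max. W = mg = 288 × 9.81 = 2825 N.
V_stall = √(2W/(ρ·S·CL,max)) = √(2 × 2825 / (1.04 × 16.7 × 1.44))
V_stall = √225.9 = 15 m/s

V_stall = 15 m/s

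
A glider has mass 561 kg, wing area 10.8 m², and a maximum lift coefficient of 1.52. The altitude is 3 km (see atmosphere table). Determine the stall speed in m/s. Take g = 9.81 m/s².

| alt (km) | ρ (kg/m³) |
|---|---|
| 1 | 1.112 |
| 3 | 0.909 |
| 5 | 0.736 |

At 3 km, from the table: ρ = 0.909 kg/m³.
Weight W = mg = 561 × 9.81 = 5503 N.
From L = ½ρV²S·CL,max = W: V_stall = √(2W/(ρSCL,max)) = √(2·5503/(0.909·10.8·1.52))
V_stall = √737.6 = 27.2 m/s

V_stall = 27.2 m/s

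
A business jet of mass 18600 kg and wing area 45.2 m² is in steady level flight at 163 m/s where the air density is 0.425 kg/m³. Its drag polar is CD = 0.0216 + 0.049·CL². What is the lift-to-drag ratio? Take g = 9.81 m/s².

L/D = 15.3

Weight W = mg = 18600 × 9.81 = 1.8247×10^5 N; in level flight L = W.
Dynamic pressure q = 0.5 × 0.425 × 163² = 5646 Pa.
CL = W/(q·S) = 1.8247×10^5 / (5646 × 45.2) = 0.715.
CD = 0.0216 + 0.049 × 0.715² = 0.04665.
L/D = CL/CD = 0.715 / 0.04665 = 15.3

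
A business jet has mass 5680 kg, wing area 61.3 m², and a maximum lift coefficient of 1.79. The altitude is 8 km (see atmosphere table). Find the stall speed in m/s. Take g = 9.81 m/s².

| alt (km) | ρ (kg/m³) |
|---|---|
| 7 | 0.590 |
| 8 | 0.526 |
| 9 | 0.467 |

V_stall = 43.9 m/s

At 8 km, from the table: ρ = 0.526 kg/m³.
Weight W = mg = 5680 × 9.81 = 55720 N.
From L = ½ρV²S·CL,max = W: V_stall = √(2W/(ρSCL,max)) = √(2·55720/(0.526·61.3·1.79))
V_stall = √1931 = 43.9 m/s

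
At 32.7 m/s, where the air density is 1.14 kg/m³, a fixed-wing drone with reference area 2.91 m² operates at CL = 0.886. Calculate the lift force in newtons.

Dynamic pressure q = ½ρv² = ½ × 1.14 × 32.7² = 609.5 Pa.
L = q·S·CL = 609.5 × 2.91 × 0.886 = 1570 N

L = 1570 N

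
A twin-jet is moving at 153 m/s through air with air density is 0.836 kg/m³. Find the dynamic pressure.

q = ½ρv² = ½ × 0.836 × 153² = 9780 Pa

q = 9780 Pa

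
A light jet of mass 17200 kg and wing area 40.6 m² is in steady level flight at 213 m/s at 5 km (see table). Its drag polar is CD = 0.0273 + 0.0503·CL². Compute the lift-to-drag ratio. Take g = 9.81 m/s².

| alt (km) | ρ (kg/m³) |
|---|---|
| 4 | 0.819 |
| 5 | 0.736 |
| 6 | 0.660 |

L/D = 8.18

At 5 km, from the table: ρ = 0.736 kg/m³.
Weight W = mg = 17200 × 9.81 = 1.6873×10^5 N; in level flight L = W.
Dynamic pressure q = 0.5 × 0.736 × 213² = 16700 Pa.
Required CL = L/(qS) = 1.6873×10^5/(16700·40.6) = 0.2489.
CD = 0.0273 + 0.0503 × 0.2489² = 0.03042.
L/D = CL/CD = 0.2489 / 0.03042 = 8.18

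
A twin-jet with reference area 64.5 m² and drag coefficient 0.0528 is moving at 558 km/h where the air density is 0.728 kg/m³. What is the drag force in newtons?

D = 29800 N

Convert speed: v = 558 km/h ÷ 3.6 = 155 m/s.
D = ½ρv²S·CD = ½ × 0.728 × 155² × 64.5 × 0.0528 = 29800 N ≈ 29.8 kN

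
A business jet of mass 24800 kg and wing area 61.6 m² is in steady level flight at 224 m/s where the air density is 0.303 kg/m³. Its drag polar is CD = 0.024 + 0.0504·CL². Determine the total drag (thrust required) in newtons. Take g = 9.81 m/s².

D = 17600 N

Level flight ⇒ L = W = m·g = 24800 × 9.81 = 2.4329×10^5 N.
q = ½ρv² = ½ × 0.303 × 224² = 7602 Pa.
CL = 2W/(ρv²S) = 2×2.4329×10^5/(0.303×224²×61.6) = 0.5196.
CD = 0.024 + 0.0504 × 0.5196² = 0.0376.
D = q·S·CD = 7602 × 61.6 × 0.0376 = 17610 N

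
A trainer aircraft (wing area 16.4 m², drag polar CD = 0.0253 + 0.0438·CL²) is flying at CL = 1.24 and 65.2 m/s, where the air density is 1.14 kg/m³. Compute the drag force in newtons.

D = 3680 N

CD = 0.0253 + 0.0438 × 1.24² = 0.09265
D = ½ρv²S·CD = ½ × 1.14 × 65.2² × 16.4 × 0.09265 = 3680 N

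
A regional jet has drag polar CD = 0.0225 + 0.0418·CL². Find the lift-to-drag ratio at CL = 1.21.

L/D = 14.5

CD = 0.0225 + 0.0418 × 1.21² = 0.0837
L/D = CL/CD = 1.21 / 0.0837 = 14.5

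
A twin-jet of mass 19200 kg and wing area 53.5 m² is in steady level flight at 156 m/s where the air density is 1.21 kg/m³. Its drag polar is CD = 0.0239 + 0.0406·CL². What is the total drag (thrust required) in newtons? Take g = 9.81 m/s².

In steady level flight, lift balances weight: W = mg = 19200 × 9.81 = 1.8835×10^5 N.
q = ½ρv² = ½ × 1.21 × 156² = 14720 Pa.
CL = 2W/(ρv²S) = 2×1.8835×10^5/(1.21×156²×53.5) = 0.2391.
CD = 0.0239 + 0.0406 × 0.2391² = 0.02622.
D = q·S·CD = 14720 × 53.5 × 0.02622 = 20650 N

D = 20700 N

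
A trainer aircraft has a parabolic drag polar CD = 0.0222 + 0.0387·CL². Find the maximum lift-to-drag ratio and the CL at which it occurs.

(L/D)max = 17.1, at CL = 0.757

For CD = CD0 + K·CL², (L/D)max occurs at CL* = √(CD0/K) and equals 1/(2√(K·CD0)).
(L/D)max = 1/(2√(0.0387 × 0.0222)) = 1/(2 × 0.02931) = 17.1
CL* = √(0.0222/0.0387) = 0.757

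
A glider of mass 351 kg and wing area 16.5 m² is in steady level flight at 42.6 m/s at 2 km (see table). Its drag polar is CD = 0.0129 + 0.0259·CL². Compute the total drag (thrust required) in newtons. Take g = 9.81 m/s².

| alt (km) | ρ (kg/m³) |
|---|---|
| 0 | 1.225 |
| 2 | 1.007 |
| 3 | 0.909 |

At 2 km, from the table: ρ = 1.007 kg/m³.
Weight W = mg = 351 × 9.81 = 3443.3 N; in level flight L = W.
Dynamic pressure q = 0.5 × 1.007 × 42.6² = 913.7 Pa.
CL = 2W/(ρv²S) = 2×3443.3/(1.007×42.6²×16.5) = 0.2284.
CD = 0.0129 + 0.0259 × 0.2284² = 0.01425.
D = q·S·CD = 913.7 × 16.5 × 0.01425 = 214.9 N

D = 215 N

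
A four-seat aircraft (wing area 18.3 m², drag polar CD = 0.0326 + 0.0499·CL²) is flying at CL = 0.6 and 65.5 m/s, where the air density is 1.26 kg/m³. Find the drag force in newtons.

D = 2500 N

CD = 0.0326 + 0.0499 × 0.6² = 0.05056
D = ½ρv²S·CD = ½ × 1.26 × 65.5² × 18.3 × 0.05056 = 2500 N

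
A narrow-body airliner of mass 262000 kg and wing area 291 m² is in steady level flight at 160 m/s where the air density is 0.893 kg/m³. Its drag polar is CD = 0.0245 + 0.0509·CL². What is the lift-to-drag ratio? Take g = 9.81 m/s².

L/D = 14.1

Level flight ⇒ L = W = m·g = 262000 × 9.81 = 2.5702×10^6 N.
q = ½ρv² = ½ × 0.893 × 160² = 11430 Pa.
CL = W/(q·S) = 2.5702×10^6 / (11430 × 291) = 0.7727.
CD = 0.0245 + 0.0509 × 0.7727² = 0.05489.
L/D = CL/CD = 0.7727 / 0.05489 = 14.1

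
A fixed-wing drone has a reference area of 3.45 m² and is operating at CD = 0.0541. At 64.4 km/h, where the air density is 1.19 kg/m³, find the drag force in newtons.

D = 35.5 N

Convert speed: v = 64.4 km/h ÷ 3.6 = 17.89 m/s.
D = ½ρv²S·CD = ½ × 1.19 × 17.89² × 3.45 × 0.0541 = 35.5 N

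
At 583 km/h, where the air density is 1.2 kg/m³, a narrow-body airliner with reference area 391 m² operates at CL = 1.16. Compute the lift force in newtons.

Convert speed: v = 583 km/h ÷ 3.6 = 161.9 m/s.
L = ½ρv²S·CL = ½ × 1.2 × 161.9² × 391 × 1.16 = 7.14×10^6 N ≈ 7140 kN

L = 7.14×10^6 N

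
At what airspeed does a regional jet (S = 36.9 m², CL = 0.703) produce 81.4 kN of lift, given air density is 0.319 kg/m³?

L = ½ρv²S·CL ⇒ v = √(2L/(ρ·S·CL))
v = √(2 × 81400 / (0.319 × 36.9 × 0.703)) = √19670 = 140 m/s

v = 140 m/s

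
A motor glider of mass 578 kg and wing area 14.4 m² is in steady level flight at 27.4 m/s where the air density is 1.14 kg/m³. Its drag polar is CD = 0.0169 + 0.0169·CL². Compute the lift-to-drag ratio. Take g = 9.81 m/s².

Level flight ⇒ L = W = m·g = 578 × 9.81 = 5670.2 N.
Dynamic pressure q = 0.5 × 1.14 × 27.4² = 427.9 Pa.
Required CL = L/(qS) = 5670.2/(427.9·14.4) = 0.9201.
CD = 0.0169 + 0.0169 × 0.9201² = 0.03121.
L/D = CL/CD = 0.9201 / 0.03121 = 29.5

L/D = 29.5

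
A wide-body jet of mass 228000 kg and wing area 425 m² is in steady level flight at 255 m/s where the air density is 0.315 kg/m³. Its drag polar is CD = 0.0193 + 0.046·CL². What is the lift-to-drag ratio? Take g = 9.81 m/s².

L/D = 16.3

Weight W = mg = 228000 × 9.81 = 2.2367×10^6 N; in level flight L = W.
q = ½ρv² = ½ × 0.315 × 255² = 10240 Pa.
CL = 2W/(ρv²S) = 2×2.2367×10^6/(0.315×255²×425) = 0.5139.
CD = 0.0193 + 0.046 × 0.5139² = 0.03145.
L/D = CL/CD = 0.5139 / 0.03145 = 16.3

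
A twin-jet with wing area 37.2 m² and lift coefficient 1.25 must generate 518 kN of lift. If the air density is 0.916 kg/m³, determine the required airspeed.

L = ½ρv²S·CL ⇒ v = √(2L/(ρ·S·CL))
v = √(2 × 5.18×10^5 / (0.916 × 37.2 × 1.25)) = √24320 = 156 m/s

v = 156 m/s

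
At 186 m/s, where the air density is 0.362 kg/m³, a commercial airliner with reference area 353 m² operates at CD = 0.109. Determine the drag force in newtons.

D = ½ρv²S·CD = ½ × 0.362 × 186² × 353 × 0.109 = 2.41×10^5 N ≈ 241 kN

D = 2.41×10^5 N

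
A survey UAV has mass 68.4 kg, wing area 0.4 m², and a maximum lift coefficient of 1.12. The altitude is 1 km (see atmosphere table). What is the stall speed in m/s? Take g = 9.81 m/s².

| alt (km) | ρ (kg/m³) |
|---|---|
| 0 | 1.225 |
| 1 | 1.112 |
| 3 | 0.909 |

At 1 km, from the table: ρ = 1.112 kg/m³.
Stall occurs when L = W at CL,max. W = mg = 68.4 × 9.81 = 671 N.
From L = ½ρV²S·CL,max = W: V_stall = √(2W/(ρSCL,max)) = √(2·671/(1.112·0.4·1.12))
V_stall = √2694 = 51.9 m/s

V_stall = 51.9 m/s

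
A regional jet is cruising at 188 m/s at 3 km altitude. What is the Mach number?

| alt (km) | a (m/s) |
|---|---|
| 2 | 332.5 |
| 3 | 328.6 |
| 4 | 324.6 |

M = 0.572

At 3 km, from the table: a = 328.6 m/s.
M = v/a = 188 / 328.6 = 0.572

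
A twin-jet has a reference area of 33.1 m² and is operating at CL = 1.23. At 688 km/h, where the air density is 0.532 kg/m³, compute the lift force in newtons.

Convert speed: v = 688 km/h ÷ 3.6 = 191.1 m/s.
L = ½ρv²S·CL = ½ × 0.532 × 191.1² × 33.1 × 1.23 = 3.96×10^5 N ≈ 396 kN

L = 3.96×10^5 N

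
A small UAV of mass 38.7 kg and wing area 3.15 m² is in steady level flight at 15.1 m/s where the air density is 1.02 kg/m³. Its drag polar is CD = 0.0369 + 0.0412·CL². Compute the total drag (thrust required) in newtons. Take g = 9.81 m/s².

Level flight ⇒ L = W = m·g = 38.7 × 9.81 = 379.65 N.
q = ½ρv² = ½ × 1.02 × 15.1² = 116.3 Pa.
CL = W/(q·S) = 379.65 / (116.3 × 3.15) = 1.036.
CD = 0.0369 + 0.0412 × 1.036² = 0.08116.
D = q·S·CD = 116.3 × 3.15 × 0.08116 = 29.73 N

D = 29.7 N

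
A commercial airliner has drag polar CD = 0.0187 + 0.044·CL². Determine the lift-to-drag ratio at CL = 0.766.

CD = 0.0187 + 0.044 × 0.766² = 0.04452
L/D = CL/CD = 0.766 / 0.04452 = 17.2

L/D = 17.2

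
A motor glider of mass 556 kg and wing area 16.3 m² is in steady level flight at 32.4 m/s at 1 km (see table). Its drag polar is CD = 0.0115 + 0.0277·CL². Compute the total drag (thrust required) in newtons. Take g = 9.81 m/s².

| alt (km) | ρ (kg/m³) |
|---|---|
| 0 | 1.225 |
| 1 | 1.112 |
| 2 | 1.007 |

At 1 km, from the table: ρ = 1.112 kg/m³.
Level flight ⇒ L = W = m·g = 556 × 9.81 = 5454.4 N.
q = ½ρv² = ½ × 1.112 × 32.4² = 583.7 Pa.
CL = W/(q·S) = 5454.4 / (583.7 × 16.3) = 0.5733.
CD = 0.0115 + 0.0277 × 0.5733² = 0.0206.
D = q·S·CD = 583.7 × 16.3 × 0.0206 = 196 N

D = 196 N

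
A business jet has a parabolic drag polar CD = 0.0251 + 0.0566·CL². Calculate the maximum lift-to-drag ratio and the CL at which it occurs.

(L/D)max = 13.3, at CL = 0.666

For CD = CD0 + K·CL², (L/D)max occurs at CL* = √(CD0/K) and equals 1/(2√(K·CD0)).
(L/D)max = 1/(2√(0.0566 × 0.0251)) = 1/(2 × 0.03769) = 13.3
CL* = √(0.0251/0.0566) = 0.666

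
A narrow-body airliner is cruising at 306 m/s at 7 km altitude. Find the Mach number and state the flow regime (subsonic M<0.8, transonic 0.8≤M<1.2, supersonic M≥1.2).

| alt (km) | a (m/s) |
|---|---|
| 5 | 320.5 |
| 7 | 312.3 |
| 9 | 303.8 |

M = 0.98 (transonic)

At 7 km, from the table: a = 312.3 m/s.
M = v/a = 306 / 312.3 = 0.98
M = 0.98 → transonic.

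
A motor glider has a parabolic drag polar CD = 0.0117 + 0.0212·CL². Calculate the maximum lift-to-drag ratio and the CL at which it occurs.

(L/D)max = 31.7, at CL = 0.743

For CD = CD0 + K·CL², (L/D)max occurs at CL* = √(CD0/K) and equals 1/(2√(K·CD0)).
(L/D)max = 1/(2√(0.0212 × 0.0117)) = 1/(2 × 0.01575) = 31.7
CL* = √(0.0117/0.0212) = 0.743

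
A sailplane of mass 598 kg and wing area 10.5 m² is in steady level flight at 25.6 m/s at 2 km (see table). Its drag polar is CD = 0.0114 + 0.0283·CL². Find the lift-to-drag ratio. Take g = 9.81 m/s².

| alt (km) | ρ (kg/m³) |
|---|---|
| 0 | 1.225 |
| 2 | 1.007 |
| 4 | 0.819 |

L/D = 18.3

At 2 km, from the table: ρ = 1.007 kg/m³.
Level flight ⇒ L = W = m·g = 598 × 9.81 = 5866.4 N.
Dynamic pressure q = 0.5 × 1.007 × 25.6² = 330 Pa.
CL = 2W/(ρv²S) = 2×5866.4/(1.007×25.6²×10.5) = 1.693.
CD = 0.0114 + 0.0283 × 1.693² = 0.09253.
L/D = CL/CD = 1.693 / 0.09253 = 18.3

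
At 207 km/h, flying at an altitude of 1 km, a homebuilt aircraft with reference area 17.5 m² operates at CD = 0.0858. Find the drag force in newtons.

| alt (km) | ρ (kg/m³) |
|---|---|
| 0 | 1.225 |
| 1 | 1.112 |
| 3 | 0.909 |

At 1 km, from the table: ρ = 1.112 kg/m³.
Convert speed: v = 207 km/h ÷ 3.6 = 57.5 m/s.
D = ½ρv²S·CD = ½ × 1.112 × 57.5² × 17.5 × 0.0858 = 2760 N

D = 2760 N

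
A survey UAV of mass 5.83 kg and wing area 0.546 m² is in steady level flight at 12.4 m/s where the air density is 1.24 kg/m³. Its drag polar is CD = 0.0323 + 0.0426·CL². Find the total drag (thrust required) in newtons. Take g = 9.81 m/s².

Weight W = mg = 5.83 × 9.81 = 57.192 N; in level flight L = W.
q = ½ρv² = ½ × 1.24 × 12.4² = 95.33 Pa.
Required CL = L/(qS) = 57.192/(95.33·0.546) = 1.099.
CD = 0.0323 + 0.0426 × 1.099² = 0.08373.
D = q·S·CD = 95.33 × 0.546 × 0.08373 = 4.358 N

D = 4.36 N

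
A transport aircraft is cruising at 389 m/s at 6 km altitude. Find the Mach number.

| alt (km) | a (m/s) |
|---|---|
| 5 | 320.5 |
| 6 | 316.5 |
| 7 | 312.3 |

M = 1.23

At 6 km, from the table: a = 316.5 m/s.
M = v/a = 389 / 316.5 = 1.23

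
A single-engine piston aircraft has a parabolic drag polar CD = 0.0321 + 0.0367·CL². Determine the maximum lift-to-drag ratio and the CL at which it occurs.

(L/D)max = 14.6, at CL = 0.935

For CD = CD0 + K·CL², (L/D)max occurs at CL* = √(CD0/K) and equals 1/(2√(K·CD0)).
(L/D)max = 1/(2√(0.0367 × 0.0321)) = 1/(2 × 0.03432) = 14.6
CL* = √(0.0321/0.0367) = 0.935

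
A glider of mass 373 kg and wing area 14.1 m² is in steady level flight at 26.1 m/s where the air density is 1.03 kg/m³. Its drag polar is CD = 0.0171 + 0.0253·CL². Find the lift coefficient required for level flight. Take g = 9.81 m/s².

CL = 0.74

Weight W = mg = 373 × 9.81 = 3659.1 N; in level flight L = W.
q = ½ρv² = ½ × 1.03 × 26.1² = 350.8 Pa.
CL = W/(q·S) = 3659.1 / (350.8 × 14.1) = 0.7397.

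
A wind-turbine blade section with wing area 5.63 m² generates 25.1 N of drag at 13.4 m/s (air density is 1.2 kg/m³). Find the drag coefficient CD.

From D = ½ρv²S·CD, rearranging gives CD = 2D/(ρv²S).
CD = 2 × 25.1 / (1.2 × 13.4² × 5.63) = 0.0414

CD = 0.0414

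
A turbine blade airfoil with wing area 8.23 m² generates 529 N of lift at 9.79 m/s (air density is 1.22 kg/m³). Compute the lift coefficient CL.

From L = ½ρv²S·CL, rearranging gives CL = 2L/(ρv²S).
CL = 2 × 529 / (1.22 × 9.79² × 8.23) = 1.1

CL = 1.1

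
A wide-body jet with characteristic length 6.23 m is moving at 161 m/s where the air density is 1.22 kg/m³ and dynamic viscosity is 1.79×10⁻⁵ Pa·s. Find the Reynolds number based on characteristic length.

Re = ρ·v·c/μ = 1.22 × 161 × 6.23 / (1.79×10⁻⁵) = 6.84×10^7

Re = 6.84×10^7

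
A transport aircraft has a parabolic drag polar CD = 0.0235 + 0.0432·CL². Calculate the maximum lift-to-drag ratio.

(L/D)max = 15.7

For CD = CD0 + K·CL², (L/D)max occurs at CL* = √(CD0/K) and equals 1/(2√(K·CD0)).
(L/D)max = 1/(2√(0.0432 × 0.0235)) = 1/(2 × 0.03186) = 15.7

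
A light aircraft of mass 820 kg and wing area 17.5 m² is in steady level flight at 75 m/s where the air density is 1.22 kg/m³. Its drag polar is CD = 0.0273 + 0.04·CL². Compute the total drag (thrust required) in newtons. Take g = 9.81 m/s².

D = 1680 N

Level flight ⇒ L = W = m·g = 820 × 9.81 = 8044.2 N.
Dynamic pressure q = 0.5 × 1.22 × 75² = 3431 Pa.
CL = 2W/(ρv²S) = 2×8044.2/(1.22×75²×17.5) = 0.134.
CD = 0.0273 + 0.04 × 0.134² = 0.02802.
D = q·S·CD = 3431 × 17.5 × 0.02802 = 1682 N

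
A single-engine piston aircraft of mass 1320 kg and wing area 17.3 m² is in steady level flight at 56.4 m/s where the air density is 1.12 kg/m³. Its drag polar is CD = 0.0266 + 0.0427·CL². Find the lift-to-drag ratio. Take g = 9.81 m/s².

L/D = 12.3

Level flight ⇒ L = W = m·g = 1320 × 9.81 = 12949 N.
q = ½ρv² = ½ × 1.12 × 56.4² = 1781 Pa.
CL = 2W/(ρv²S) = 2×12949/(1.12×56.4²×17.3) = 0.4202.
CD = 0.0266 + 0.0427 × 0.4202² = 0.03414.
L/D = CL/CD = 0.4202 / 0.03414 = 12.3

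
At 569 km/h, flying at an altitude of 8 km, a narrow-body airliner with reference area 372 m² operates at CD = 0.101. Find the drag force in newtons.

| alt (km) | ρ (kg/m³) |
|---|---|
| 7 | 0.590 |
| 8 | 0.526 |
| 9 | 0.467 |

At 8 km, from the table: ρ = 0.526 kg/m³.
Convert speed: v = 569 km/h ÷ 3.6 = 158.1 m/s.
D = ½ρv²S·CD = ½ × 0.526 × 158.1² × 372 × 0.101 = 2.47×10^5 N ≈ 247 kN

D = 2.47×10^5 N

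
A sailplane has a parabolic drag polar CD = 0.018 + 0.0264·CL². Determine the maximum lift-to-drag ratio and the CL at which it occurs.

For CD = CD0 + K·CL², (L/D)max occurs at CL* = √(CD0/K) and equals 1/(2√(K·CD0)).
(L/D)max = 1/(2√(0.0264 × 0.018)) = 1/(2 × 0.0218) = 22.9
CL* = √(0.018/0.0264) = 0.826

(L/D)max = 22.9, at CL = 0.826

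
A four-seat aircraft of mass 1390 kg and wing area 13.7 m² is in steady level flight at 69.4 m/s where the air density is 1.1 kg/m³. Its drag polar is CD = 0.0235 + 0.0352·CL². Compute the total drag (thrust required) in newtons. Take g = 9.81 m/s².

D = 1030 N

Weight W = mg = 1390 × 9.81 = 13636 N; in level flight L = W.
q = ½ρv² = ½ × 1.1 × 69.4² = 2649 Pa.
CL = W/(q·S) = 13636 / (2649 × 13.7) = 0.3757.
CD = 0.0235 + 0.0352 × 0.3757² = 0.02847.
D = q·S·CD = 2649 × 13.7 × 0.02847 = 1033 N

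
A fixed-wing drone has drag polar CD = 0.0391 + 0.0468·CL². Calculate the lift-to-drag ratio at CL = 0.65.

CD = 0.0391 + 0.0468 × 0.65² = 0.05887
L/D = CL/CD = 0.65 / 0.05887 = 11

L/D = 11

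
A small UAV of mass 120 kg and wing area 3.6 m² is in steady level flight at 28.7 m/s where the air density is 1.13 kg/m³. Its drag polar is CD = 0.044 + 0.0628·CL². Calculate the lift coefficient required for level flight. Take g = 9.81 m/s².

In steady level flight, lift balances weight: W = mg = 120 × 9.81 = 1177.2 N.
Dynamic pressure q = 0.5 × 1.13 × 28.7² = 465.4 Pa.
CL = W/(q·S) = 1177.2 / (465.4 × 3.6) = 0.7026.

CL = 0.703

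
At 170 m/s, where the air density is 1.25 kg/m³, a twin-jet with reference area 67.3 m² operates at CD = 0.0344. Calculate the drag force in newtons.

D = 41800 N

D = ½ρv²S·CD = ½ × 1.25 × 170² × 67.3 × 0.0344 = 41800 N ≈ 41.8 kN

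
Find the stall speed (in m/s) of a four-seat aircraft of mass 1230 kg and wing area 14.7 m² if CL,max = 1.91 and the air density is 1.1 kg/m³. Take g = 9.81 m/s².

V_stall = 28 m/s

Stall occurs when L = W at CL,max. W = mg = 1230 × 9.81 = 12070 N.
From L = ½ρV²S·CL,max = W: V_stall = √(2W/(ρSCL,max)) = √(2·12070/(1.1·14.7·1.91))
V_stall = √781.4 = 28 m/s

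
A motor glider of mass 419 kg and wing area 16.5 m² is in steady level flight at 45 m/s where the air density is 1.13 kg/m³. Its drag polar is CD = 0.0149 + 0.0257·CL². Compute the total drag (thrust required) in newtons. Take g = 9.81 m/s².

D = 304 N

Weight W = mg = 419 × 9.81 = 4110.4 N; in level flight L = W.
q = ½ρv² = ½ × 1.13 × 45² = 1144 Pa.
Required CL = L/(qS) = 4110.4/(1144·16.5) = 0.2177.
CD = 0.0149 + 0.0257 × 0.2177² = 0.01612.
D = q·S·CD = 1144 × 16.5 × 0.01612 = 304.3 N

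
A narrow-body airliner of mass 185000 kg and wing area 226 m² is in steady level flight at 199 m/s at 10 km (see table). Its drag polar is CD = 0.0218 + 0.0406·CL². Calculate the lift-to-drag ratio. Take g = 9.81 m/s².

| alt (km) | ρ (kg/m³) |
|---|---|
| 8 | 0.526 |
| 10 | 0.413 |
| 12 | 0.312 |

L/D = 16.1

At 10 km, from the table: ρ = 0.413 kg/m³.
In steady level flight, lift balances weight: W = mg = 185000 × 9.81 = 1.8148×10^6 N.
Dynamic pressure q = 0.5 × 0.413 × 199² = 8178 Pa.
CL = 2W/(ρv²S) = 2×1.8148×10^6/(0.413×199²×226) = 0.982.
CD = 0.0218 + 0.0406 × 0.982² = 0.06095.
L/D = CL/CD = 0.982 / 0.06095 = 16.1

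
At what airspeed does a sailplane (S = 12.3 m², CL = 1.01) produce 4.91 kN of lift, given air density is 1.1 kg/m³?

v = 26.8 m/s

L = ½ρv²S·CL ⇒ v = √(2L/(ρ·S·CL))
v = √(2 × 4910 / (1.1 × 12.3 × 1.01)) = √718.6 = 26.8 m/s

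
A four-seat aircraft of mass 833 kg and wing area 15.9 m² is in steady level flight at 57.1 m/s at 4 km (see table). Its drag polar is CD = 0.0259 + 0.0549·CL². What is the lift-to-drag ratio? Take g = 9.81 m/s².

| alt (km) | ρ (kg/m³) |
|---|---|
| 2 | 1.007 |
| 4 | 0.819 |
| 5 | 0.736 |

L/D = 11.3

At 4 km, from the table: ρ = 0.819 kg/m³.
In steady level flight, lift balances weight: W = mg = 833 × 9.81 = 8171.7 N.
Dynamic pressure q = 0.5 × 0.819 × 57.1² = 1335 Pa.
Required CL = L/(qS) = 8171.7/(1335·15.9) = 0.3849.
CD = 0.0259 + 0.0549 × 0.3849² = 0.03403.
L/D = CL/CD = 0.3849 / 0.03403 = 11.3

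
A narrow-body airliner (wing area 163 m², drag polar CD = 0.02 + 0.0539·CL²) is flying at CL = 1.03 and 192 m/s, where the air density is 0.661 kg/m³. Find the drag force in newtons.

D = 1.53×10^5 N

CD = 0.02 + 0.0539 × 1.03² = 0.07718
D = ½ρv²S·CD = ½ × 0.661 × 192² × 163 × 0.07718 = 1.53×10^5 N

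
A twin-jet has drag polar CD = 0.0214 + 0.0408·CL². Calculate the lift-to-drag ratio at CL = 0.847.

CD = 0.0214 + 0.0408 × 0.847² = 0.05067
L/D = CL/CD = 0.847 / 0.05067 = 16.7

L/D = 16.7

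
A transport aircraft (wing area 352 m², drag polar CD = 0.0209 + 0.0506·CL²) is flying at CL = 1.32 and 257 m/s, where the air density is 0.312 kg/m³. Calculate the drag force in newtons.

CD = 0.0209 + 0.0506 × 1.32² = 0.1091
D = ½ρv²S·CD = ½ × 0.312 × 257² × 352 × 0.1091 = 3.96×10^5 N

D = 3.96×10^5 N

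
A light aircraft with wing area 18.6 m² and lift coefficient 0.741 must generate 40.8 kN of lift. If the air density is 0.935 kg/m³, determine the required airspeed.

v = 79.6 m/s

L = ½ρv²S·CL ⇒ v = √(2L/(ρ·S·CL))
v = √(2 × 40800 / (0.935 × 18.6 × 0.741)) = √6332 = 79.6 m/s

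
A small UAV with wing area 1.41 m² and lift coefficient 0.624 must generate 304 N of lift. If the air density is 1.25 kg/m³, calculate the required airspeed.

v = 23.5 m/s

L = ½ρv²S·CL ⇒ v = √(2L/(ρ·S·CL))
v = √(2 × 304 / (1.25 × 1.41 × 0.624)) = √552.8 = 23.5 m/s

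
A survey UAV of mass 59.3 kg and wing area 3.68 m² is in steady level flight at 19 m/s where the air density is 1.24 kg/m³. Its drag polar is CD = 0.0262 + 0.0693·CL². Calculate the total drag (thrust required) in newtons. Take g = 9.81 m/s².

In steady level flight, lift balances weight: W = mg = 59.3 × 9.81 = 581.73 N.
q = ½ρv² = ½ × 1.24 × 19² = 223.8 Pa.
CL = W/(q·S) = 581.73 / (223.8 × 3.68) = 0.7063.
CD = 0.0262 + 0.0693 × 0.7063² = 0.06077.
D = q·S·CD = 223.8 × 3.68 × 0.06077 = 50.05 N

D = 50.1 N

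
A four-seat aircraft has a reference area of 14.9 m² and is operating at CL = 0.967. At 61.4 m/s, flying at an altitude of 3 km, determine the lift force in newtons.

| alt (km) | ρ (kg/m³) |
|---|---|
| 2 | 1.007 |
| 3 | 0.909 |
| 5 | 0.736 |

L = 24700 N

At 3 km, from the table: ρ = 0.909 kg/m³.
Dynamic pressure q = ½ρv² = ½ × 0.909 × 61.4² = 1713 Pa.
L = q·S·CL = 1713 × 14.9 × 0.967 = 24700 N ≈ 24.7 kN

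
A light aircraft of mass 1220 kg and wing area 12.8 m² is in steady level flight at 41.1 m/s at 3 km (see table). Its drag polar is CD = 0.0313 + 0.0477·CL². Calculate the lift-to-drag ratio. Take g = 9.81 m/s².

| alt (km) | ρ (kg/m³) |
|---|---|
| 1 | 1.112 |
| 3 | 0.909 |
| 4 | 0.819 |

L/D = 11.9

At 3 km, from the table: ρ = 0.909 kg/m³.
In steady level flight, lift balances weight: W = mg = 1220 × 9.81 = 11968 N.
q = ½ρv² = ½ × 0.909 × 41.1² = 767.7 Pa.
CL = W/(q·S) = 11968 / (767.7 × 12.8) = 1.218.
CD = 0.0313 + 0.0477 × 1.218² = 0.102.
L/D = CL/CD = 1.218 / 0.102 = 11.9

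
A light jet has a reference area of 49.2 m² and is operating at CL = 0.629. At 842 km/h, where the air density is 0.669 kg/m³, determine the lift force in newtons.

L = 5.66×10^5 N

Convert speed: v = 842 km/h ÷ 3.6 = 233.9 m/s.
Dynamic pressure q = ½ρv² = ½ × 0.669 × 233.9² = 18300 Pa.
L = q·S·CL = 18300 × 49.2 × 0.629 = 5.66×10^5 N ≈ 566 kN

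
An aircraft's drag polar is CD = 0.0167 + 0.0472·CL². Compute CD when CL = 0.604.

CD = 0.0167 + 0.0472 × 0.604² = 0.0167 + 0.01722 = 0.0339

CD = 0.0339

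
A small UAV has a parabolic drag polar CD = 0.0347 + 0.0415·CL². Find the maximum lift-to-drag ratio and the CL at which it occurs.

(L/D)max = 13.2, at CL = 0.914

For CD = CD0 + K·CL², (L/D)max occurs at CL* = √(CD0/K) and equals 1/(2√(K·CD0)).
(L/D)max = 1/(2√(0.0415 × 0.0347)) = 1/(2 × 0.03795) = 13.2
CL* = √(0.0347/0.0415) = 0.914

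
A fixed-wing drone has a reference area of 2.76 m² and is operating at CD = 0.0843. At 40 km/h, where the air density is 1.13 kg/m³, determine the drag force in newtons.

D = 16.2 N

Convert speed: v = 40 km/h ÷ 3.6 = 11.11 m/s.
Dynamic pressure q = ½ρv² = ½ × 1.13 × 11.11² = 69.75 Pa.
D = q·S·CD = 69.75 × 2.76 × 0.0843 = 16.2 N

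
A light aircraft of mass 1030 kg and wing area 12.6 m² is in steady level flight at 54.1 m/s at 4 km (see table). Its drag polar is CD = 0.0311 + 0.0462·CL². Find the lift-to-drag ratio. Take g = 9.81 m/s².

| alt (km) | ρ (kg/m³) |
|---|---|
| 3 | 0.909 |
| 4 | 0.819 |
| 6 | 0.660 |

L/D = 12.9

At 4 km, from the table: ρ = 0.819 kg/m³.
In steady level flight, lift balances weight: W = mg = 1030 × 9.81 = 10104 N.
Dynamic pressure q = 0.5 × 0.819 × 54.1² = 1199 Pa.
Required CL = L/(qS) = 10104/(1199·12.6) = 0.6691.
CD = 0.0311 + 0.0462 × 0.6691² = 0.05178.
L/D = CL/CD = 0.6691 / 0.05178 = 12.9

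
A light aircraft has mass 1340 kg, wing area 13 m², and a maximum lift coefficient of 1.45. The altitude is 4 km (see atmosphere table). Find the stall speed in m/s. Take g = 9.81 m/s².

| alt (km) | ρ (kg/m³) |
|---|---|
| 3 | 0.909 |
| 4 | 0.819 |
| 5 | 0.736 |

At 4 km, from the table: ρ = 0.819 kg/m³.
Weight W = mg = 1340 × 9.81 = 13150 N.
V_stall = √(2W/(ρ·S·CL,max)) = √(2 × 13150 / (0.819 × 13 × 1.45))
V_stall = √1703 = 41.3 m/s

V_stall = 41.3 m/s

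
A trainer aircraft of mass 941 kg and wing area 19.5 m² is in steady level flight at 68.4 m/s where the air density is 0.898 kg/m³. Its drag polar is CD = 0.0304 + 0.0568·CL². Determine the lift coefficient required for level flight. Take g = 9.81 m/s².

CL = 0.225

Weight W = mg = 941 × 9.81 = 9231.2 N; in level flight L = W.
Dynamic pressure q = 0.5 × 0.898 × 68.4² = 2101 Pa.
Required CL = L/(qS) = 9231.2/(2101·19.5) = 0.2254.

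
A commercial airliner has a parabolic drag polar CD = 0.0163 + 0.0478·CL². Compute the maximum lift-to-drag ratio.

(L/D)max = 17.9

For CD = CD0 + K·CL², (L/D)max occurs at CL* = √(CD0/K) and equals 1/(2√(K·CD0)).
(L/D)max = 1/(2√(0.0478 × 0.0163)) = 1/(2 × 0.02791) = 17.9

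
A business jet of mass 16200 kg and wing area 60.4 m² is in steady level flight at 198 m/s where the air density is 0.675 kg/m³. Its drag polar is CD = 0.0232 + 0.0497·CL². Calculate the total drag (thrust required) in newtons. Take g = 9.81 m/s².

D = 20100 N

Weight W = mg = 16200 × 9.81 = 1.5892×10^5 N; in level flight L = W.
q = ½ρv² = ½ × 0.675 × 198² = 13230 Pa.
CL = W/(q·S) = 1.5892×10^5 / (13230 × 60.4) = 0.1989.
CD = 0.0232 + 0.0497 × 0.1989² = 0.02517.
D = q·S·CD = 13230 × 60.4 × 0.02517 = 20110 N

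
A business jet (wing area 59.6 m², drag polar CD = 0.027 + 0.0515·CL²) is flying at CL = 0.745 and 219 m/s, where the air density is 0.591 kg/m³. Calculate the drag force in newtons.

CD = 0.027 + 0.0515 × 0.745² = 0.05558
D = ½ρv²S·CD = ½ × 0.591 × 219² × 59.6 × 0.05558 = 47000 N

D = 47000 N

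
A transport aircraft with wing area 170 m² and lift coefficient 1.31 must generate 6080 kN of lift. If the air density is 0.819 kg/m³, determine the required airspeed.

L = ½ρv²S·CL ⇒ v = √(2L/(ρ·S·CL))
v = √(2 × 6.08×10^6 / (0.819 × 170 × 1.31)) = √66670 = 258 m/s

v = 258 m/s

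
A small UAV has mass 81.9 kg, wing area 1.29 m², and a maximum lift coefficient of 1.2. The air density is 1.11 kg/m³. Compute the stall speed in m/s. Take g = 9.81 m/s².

V_stall = 30.6 m/s

Stall occurs when L = W at CL,max. W = mg = 81.9 × 9.81 = 803.4 N.
From L = ½ρV²S·CL,max = W: V_stall = √(2W/(ρSCL,max)) = √(2·803.4/(1.11·1.29·1.2))
V_stall = √935.2 = 30.6 m/s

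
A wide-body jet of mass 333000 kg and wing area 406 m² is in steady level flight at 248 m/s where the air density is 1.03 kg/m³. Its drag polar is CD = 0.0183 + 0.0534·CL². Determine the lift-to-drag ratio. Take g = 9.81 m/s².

L/D = 11.7

Level flight ⇒ L = W = m·g = 333000 × 9.81 = 3.2667×10^6 N.
Dynamic pressure q = 0.5 × 1.03 × 248² = 31670 Pa.
Required CL = L/(qS) = 3.2667×10^6/(31670·406) = 0.254.
CD = 0.0183 + 0.0534 × 0.254² = 0.02175.
L/D = CL/CD = 0.254 / 0.02175 = 11.7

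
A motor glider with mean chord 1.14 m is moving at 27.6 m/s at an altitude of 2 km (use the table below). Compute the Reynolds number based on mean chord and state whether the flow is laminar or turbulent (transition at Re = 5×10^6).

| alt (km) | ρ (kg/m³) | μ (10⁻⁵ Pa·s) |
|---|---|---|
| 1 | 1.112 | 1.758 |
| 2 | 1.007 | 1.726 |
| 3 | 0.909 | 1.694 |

At 2 km, from the table: ρ = 1.007 kg/m³, μ = 1.726×10⁻⁵ Pa·s.
Re = ρ·v·c/μ = 1.007 × 27.6 × 1.14 / (1.726×10⁻⁵) = 1.84×10^6
Since 1.84×10^6 < 5×10^6, the flow is laminar.

Re = 1.84×10^6 (laminar)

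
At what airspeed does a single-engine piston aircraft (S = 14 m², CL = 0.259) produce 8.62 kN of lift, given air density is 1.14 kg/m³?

L = ½ρv²S·CL ⇒ v = √(2L/(ρ·S·CL))
v = √(2 × 8620 / (1.14 × 14 × 0.259)) = √4171 = 64.6 m/s

v = 64.6 m/s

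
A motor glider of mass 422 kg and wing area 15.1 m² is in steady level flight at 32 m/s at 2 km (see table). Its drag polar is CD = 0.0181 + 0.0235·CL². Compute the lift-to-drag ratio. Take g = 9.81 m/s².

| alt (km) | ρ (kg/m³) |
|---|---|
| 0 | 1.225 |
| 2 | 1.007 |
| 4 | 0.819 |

At 2 km, from the table: ρ = 1.007 kg/m³.
Weight W = mg = 422 × 9.81 = 4139.8 N; in level flight L = W.
q = ½ρv² = ½ × 1.007 × 32² = 515.6 Pa.
Required CL = L/(qS) = 4139.8/(515.6·15.1) = 0.5317.
CD = 0.0181 + 0.0235 × 0.5317² = 0.02474.
L/D = CL/CD = 0.5317 / 0.02474 = 21.5

L/D = 21.5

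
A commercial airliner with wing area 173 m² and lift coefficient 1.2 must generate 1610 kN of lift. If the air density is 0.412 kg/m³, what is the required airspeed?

v = 194 m/s

L = ½ρv²S·CL ⇒ v = √(2L/(ρ·S·CL))
v = √(2 × 1.61×10^6 / (0.412 × 173 × 1.2)) = √37650 = 194 m/s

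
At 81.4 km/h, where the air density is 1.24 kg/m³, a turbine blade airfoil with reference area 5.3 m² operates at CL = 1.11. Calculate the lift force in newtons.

L = 1860 N

Convert speed: v = 81.4 km/h ÷ 3.6 = 22.61 m/s.
Dynamic pressure q = ½ρv² = ½ × 1.24 × 22.61² = 317 Pa.
L = q·S·CL = 317 × 5.3 × 1.11 = 1860 N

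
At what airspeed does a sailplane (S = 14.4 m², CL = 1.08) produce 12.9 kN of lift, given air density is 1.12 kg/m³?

L = ½ρv²S·CL ⇒ v = √(2L/(ρ·S·CL))
v = √(2 × 12900 / (1.12 × 14.4 × 1.08)) = √1481 = 38.5 m/s

v = 38.5 m/s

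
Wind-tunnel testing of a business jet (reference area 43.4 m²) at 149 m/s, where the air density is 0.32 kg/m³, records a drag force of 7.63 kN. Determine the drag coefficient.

CD = 0.0495

From D = ½ρv²S·CD, rearranging gives CD = 2D/(ρv²S).
CD = 2 × 7630 / (0.32 × 149² × 43.4) = 0.0495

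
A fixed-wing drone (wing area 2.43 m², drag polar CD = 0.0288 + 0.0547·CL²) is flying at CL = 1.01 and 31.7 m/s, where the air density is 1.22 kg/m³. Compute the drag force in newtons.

CD = 0.0288 + 0.0547 × 1.01² = 0.0846
D = ½ρv²S·CD = ½ × 1.22 × 31.7² × 2.43 × 0.0846 = 126 N

D = 126 N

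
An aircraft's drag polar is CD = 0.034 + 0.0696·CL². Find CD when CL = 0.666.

CD = 0.034 + 0.0696 × 0.666² = 0.034 + 0.03087 = 0.0649

CD = 0.0649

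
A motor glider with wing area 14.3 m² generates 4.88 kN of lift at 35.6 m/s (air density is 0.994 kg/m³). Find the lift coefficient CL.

CL = 0.542

From L = ½ρv²S·CL, rearranging gives CL = 2L/(ρv²S).
CL = 2 × 4880 / (0.994 × 35.6² × 14.3) = 0.542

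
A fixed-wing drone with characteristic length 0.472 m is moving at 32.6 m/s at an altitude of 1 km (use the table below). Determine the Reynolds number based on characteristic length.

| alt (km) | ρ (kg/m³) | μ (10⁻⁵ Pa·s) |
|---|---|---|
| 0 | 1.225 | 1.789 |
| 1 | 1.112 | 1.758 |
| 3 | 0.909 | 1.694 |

Re = 9.73×10^5

At 1 km, from the table: ρ = 1.112 kg/m³, μ = 1.758×10⁻⁵ Pa·s.
Re = ρ·v·c/μ = 1.112 × 32.6 × 0.472 / (1.758×10⁻⁵) = 9.73×10^5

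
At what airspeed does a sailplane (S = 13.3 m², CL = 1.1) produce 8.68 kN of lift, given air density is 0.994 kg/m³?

L = ½ρv²S·CL ⇒ v = √(2L/(ρ·S·CL))
v = √(2 × 8680 / (0.994 × 13.3 × 1.1)) = √1194 = 34.6 m/s

v = 34.6 m/s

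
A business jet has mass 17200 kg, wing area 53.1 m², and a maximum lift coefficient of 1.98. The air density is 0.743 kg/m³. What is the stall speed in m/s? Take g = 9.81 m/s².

V_stall = 65.7 m/s

Weight W = mg = 17200 × 9.81 = 1.687×10^5 N.
From L = ½ρV²S·CL,max = W: V_stall = √(2W/(ρSCL,max)) = √(2·1.687×10^5/(0.743·53.1·1.98))
V_stall = √4320 = 65.7 m/s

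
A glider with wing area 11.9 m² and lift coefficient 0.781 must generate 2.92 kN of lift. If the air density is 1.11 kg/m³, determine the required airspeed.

v = 23.8 m/s

L = ½ρv²S·CL ⇒ v = √(2L/(ρ·S·CL))
v = √(2 × 2920 / (1.11 × 11.9 × 0.781)) = √566.1 = 23.8 m/s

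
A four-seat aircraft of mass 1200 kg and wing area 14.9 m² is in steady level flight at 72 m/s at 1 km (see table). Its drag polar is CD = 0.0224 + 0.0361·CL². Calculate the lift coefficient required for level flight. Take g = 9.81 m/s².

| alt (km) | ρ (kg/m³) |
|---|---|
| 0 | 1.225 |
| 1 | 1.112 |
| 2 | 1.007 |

At 1 km, from the table: ρ = 1.112 kg/m³.
Level flight ⇒ L = W = m·g = 1200 × 9.81 = 11772 N.
Dynamic pressure q = 0.5 × 1.112 × 72² = 2882 Pa.
CL = 2W/(ρv²S) = 2×11772/(1.112×72²×14.9) = 0.2741.

CL = 0.274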